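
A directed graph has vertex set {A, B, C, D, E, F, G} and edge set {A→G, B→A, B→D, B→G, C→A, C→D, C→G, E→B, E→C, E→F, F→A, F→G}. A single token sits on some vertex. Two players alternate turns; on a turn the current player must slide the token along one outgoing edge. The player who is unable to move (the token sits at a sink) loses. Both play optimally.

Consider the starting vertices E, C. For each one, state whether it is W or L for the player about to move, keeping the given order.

Work bottom-up. With no move the player to move loses. Otherwise the position is W if at least one move leads to an L position for the opponent, and L if every move leads to a W.
Every edge goes from a vertex to one that appears earlier in the order D, G, A, B, C, F, E, so processing vertices in that order labels each vertex after all of its successors.
D: no outgoing edge → L
G: no outgoing edge → L
A: can move to G, which is L ⇒ W
B: can move to G, which is L ⇒ W
C: can move to G, which is L ⇒ W
F: can move to G, which is L ⇒ W
E: moves to F(W), C(W), B(W); every one is W ⇒ L

E: L, C: W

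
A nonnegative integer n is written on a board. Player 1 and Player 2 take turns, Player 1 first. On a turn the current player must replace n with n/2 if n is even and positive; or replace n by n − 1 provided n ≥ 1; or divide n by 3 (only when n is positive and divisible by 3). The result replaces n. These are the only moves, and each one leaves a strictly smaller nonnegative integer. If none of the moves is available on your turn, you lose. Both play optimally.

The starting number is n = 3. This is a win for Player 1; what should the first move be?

Move to 2.

Build the W/L table. Terminal = L. A non-terminal position is W if it has a move to some L; otherwise it is L.
n=0: no move → L
n=1: W (go to 0, an L position)
n=2: L (sole option 1(W) is W)
n=3: W (go to 2, an L position)
From 3, the L positions reachable in one move are: 2.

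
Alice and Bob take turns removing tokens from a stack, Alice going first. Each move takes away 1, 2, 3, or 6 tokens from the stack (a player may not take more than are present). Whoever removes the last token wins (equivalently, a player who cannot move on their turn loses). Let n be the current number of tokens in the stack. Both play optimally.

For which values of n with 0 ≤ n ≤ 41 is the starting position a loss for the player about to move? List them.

Positions with no move are L. A position that does have a move is losing for the player to move precisely when every available move leads to a winning position for the opponent. Fill in the labels:
n=0: no move → L
n=1: →0(L), so W
n=2: →0(L), so W
n=3: →0(L), so W
n=4: →3(W), 2(W), 1(W) — all W, so L
n=5: →4(L), so W
n=6: →4(L), so W
n=7: →4(L), so W
n=8: →7(W), 6(W), 5(W), 2(W) — all W, so L
n=9: →8(L), so W
n=10: →8(L), so W
n=11: →8(L), so W
n=12: →11(W), 10(W), 9(W), 6(W) — all W, so L
n=13: →12(L), so W
n=14: →12(L), so W
n=15: →12(L), so W
n=16: →15(W), 14(W), 13(W), 10(W) — all W, so L
n=17: →16(L), so W
n=18: →16(L), so W
n=19: →16(L), so W
n=20: →19(W), 18(W), 17(W), 14(W) — all W, so L
n=21: →20(L), so W
n=22: →20(L), so W
n=23: →20(L), so W
n=24: →23(W), 22(W), 21(W), 18(W) — all W, so L
n=25: →24(L), so W
n=26: →24(L), so W
n=27: →24(L), so W
n=28: →27(W), 26(W), 25(W), 22(W) — all W, so L
n=29: →28(L), so W
n=30: →28(L), so W
n=31: →28(L), so W
n=32: →31(W), 30(W), 29(W), 26(W) — all W, so L
n=33: →32(L), so W
n=34: →32(L), so W
n=35: →32(L), so W
n=36: →35(W), 34(W), 33(W), 30(W) — all W, so L
n=37: →36(L), so W
n=38: →36(L), so W
n=39: →36(L), so W
n=40: →39(W), 38(W), 37(W), 34(W) — all W, so L
n=41: →40(L), so W
Reading off the rows marked L gives the requested list; there are 11 such values of n.

0, 4, 8, 12, 16, 20, 24, 28, 32, 36, 40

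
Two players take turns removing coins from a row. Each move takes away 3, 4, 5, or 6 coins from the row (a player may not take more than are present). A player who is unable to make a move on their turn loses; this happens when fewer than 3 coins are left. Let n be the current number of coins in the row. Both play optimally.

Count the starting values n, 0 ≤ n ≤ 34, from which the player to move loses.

Use the standard recursion: the mover loses at a terminal position; elsewhere, the mover wins exactly when some move hands the opponent an L position.
n=0: no move → L
n=1: no move → L
n=2: no move → L
n=3: reaches L-position 0 → W
n=4: reaches L-position 1 → W
n=5: reaches L-position 2 → W
n=6: reaches L-position 2 → W
n=7: reaches L-position 2 → W
n=8: reaches L-position 2 → W
n=9: only reaches 6(W), 5(W), 4(W), 3(W), all W → L
n=10: only reaches 7(W), 6(W), 5(W), 4(W), all W → L
n=11: only reaches 8(W), 7(W), 6(W), 5(W), all W → L
n=12: reaches L-position 9 → W
n=13: reaches L-position 10 → W
n=14: reaches L-position 11 → W
n=15: reaches L-position 11 → W
n=16: reaches L-position 11 → W
n=17: reaches L-position 11 → W
n=18: only reaches 15(W), 14(W), 13(W), 12(W), all W → L
n=19: only reaches 16(W), 15(W), 14(W), 13(W), all W → L
n=20: only reaches 17(W), 16(W), 15(W), 14(W), all W → L
n=21: reaches L-position 18 → W
n=22: reaches L-position 19 → W
n=23: reaches L-position 20 → W
n=24: reaches L-position 20 → W
n=25: reaches L-position 20 → W
n=26: reaches L-position 20 → W
n=27: only reaches 24(W), 23(W), 22(W), 21(W), all W → L
n=28: only reaches 25(W), 24(W), 23(W), 22(W), all W → L
n=29: only reaches 26(W), 25(W), 24(W), 23(W), all W → L
n=30: reaches L-position 27 → W
n=31: reaches L-position 28 → W
n=32: reaches L-position 29 → W
n=33: reaches L-position 29 → W
n=34: reaches L-position 29 → W
L entries with 0 ≤ n ≤ 34: n = 0, 1, 2, 9, 10, 11, 18, 19, 20, 27, 28, 29; that makes 12.

12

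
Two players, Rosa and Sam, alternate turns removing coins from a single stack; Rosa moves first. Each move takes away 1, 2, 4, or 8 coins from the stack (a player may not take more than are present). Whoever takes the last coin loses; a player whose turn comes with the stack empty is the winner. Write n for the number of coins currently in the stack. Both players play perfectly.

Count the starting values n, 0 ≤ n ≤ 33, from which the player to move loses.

11

Classify positions by backward induction: terminal positions (no move available) are W. From any other position, the mover wins iff some move reaches an L.
n=0: no move; the opponent has just taken the last coin and therefore loses → W
n=1: L (sole option 0(W) is W)
n=2: W (go to 1, an L position)
n=3: W (go to 1, an L position)
n=4: L (options 3(W), 2(W), 0(W) are all W)
n=5: W (go to 4, an L position)
n=6: W (go to 4, an L position)
n=7: L (options 6(W), 5(W), 3(W) are all W)
n=8: W (go to 7, an L position)
n=9: W (go to 7, an L position)
n=10: L (options 9(W), 8(W), 6(W), 2(W) are all W)
n=11: W (go to 10, an L position)
n=12: W (go to 10, an L position)
n=13: L (options 12(W), 11(W), 9(W), 5(W) are all W)
n=14: W (go to 13, an L position)
n=15: W (go to 13, an L position)
n=16: L (options 15(W), 14(W), 12(W), 8(W) are all W)
n=17: W (go to 16, an L position)
n=18: W (go to 16, an L position)
n=19: L (options 18(W), 17(W), 15(W), 11(W) are all W)
n=20: W (go to 19, an L position)
n=21: W (go to 19, an L position)
n=22: L (options 21(W), 20(W), 18(W), 14(W) are all W)
n=23: W (go to 22, an L position)
n=24: W (go to 22, an L position)
n=25: L (options 24(W), 23(W), 21(W), 17(W) are all W)
n=26: W (go to 25, an L position)
n=27: W (go to 25, an L position)
n=28: L (options 27(W), 26(W), 24(W), 20(W) are all W)
n=29: W (go to 28, an L position)
n=30: W (go to 28, an L position)
n=31: L (options 30(W), 29(W), 27(W), 23(W) are all W)
n=32: W (go to 31, an L position)
n=33: W (go to 31, an L position)
L entries with 0 ≤ n ≤ 33: n = 1, 4, 7, 10, 13, 16, 19, 22, 25, 28, 31; that makes 11.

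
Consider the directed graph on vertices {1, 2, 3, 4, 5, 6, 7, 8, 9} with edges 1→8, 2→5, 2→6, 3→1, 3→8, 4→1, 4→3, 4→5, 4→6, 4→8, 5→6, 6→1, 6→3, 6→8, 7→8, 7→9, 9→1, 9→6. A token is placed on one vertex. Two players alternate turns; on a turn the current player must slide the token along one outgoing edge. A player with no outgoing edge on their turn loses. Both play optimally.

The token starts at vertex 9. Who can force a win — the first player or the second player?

The second player wins.

Build the W/L table. Terminal = L. A non-terminal position is W if it has a move to some L; otherwise it is L.
Every edge goes from a vertex to one that appears earlier in the order 8, 1, 3, 6, 5, 9, 4, 2, 7, so processing vertices in that order labels each vertex after all of its successors.
8: no outgoing edge → L
1: reaches L-position 8 → W
3: reaches L-position 8 → W
6: reaches L-position 8 → W
5: only reaches 6(W), which is W → L
9: only reaches 6(W), 1(W), all W → L
4: reaches L-position 5 → W
2: reaches L-position 5 → W
7: reaches L-position 9 → W
The starting position 9 is L: whatever the player to move does, the opponent receives a W position.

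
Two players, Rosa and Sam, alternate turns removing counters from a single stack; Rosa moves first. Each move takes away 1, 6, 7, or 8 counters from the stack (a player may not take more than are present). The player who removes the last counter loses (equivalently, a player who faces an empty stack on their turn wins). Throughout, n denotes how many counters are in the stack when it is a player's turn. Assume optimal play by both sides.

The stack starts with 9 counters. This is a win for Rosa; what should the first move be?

Remove 6, leaving 3.

Use the standard recursion: the mover wins at a terminal position; elsewhere, the mover wins exactly when some move hands the opponent an L position.
n=0: no move; the opponent has just taken the last counter and therefore loses → W
n=1: only reaches 0(W), which is W → L
n=2: reaches L-position 1 → W
n=3: only reaches 2(W), which is W → L
n=4: reaches L-position 3 → W
n=5: only reaches 4(W), which is W → L
n=6: reaches L-position 5 → W
n=7: reaches L-position 1 → W
n=8: reaches L-position 1 → W
n=9: reaches L-position 3 → W
From 9, the L positions reachable in one move are: 3, 1. Any move reaching one of these is winning.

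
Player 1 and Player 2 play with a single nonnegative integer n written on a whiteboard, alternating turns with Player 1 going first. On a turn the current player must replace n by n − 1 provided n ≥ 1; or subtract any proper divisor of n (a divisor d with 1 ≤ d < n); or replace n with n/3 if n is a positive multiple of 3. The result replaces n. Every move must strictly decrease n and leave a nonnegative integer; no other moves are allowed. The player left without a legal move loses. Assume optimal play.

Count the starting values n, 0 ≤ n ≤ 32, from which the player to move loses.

13

Label each position W (a win for the player to move) or L (a loss). A position with no legal move is L; any other position is W exactly when some move reaches an L, and L when every move reaches a W.
n=0: no move → L
n=1: →0(L), so W
n=2: →1(W) only, which is W, so L
n=3: →2(L), so W
n=4: →2(L), so W
n=5: →4(W) only, which is W, so L
n=6: →2(L), so W
n=7: →6(W) only, which is W, so L
n=8: →7(L), so W
n=9: →3(W), 6(W), 8(W) — all W, so L
n=10: →5(L), so W
n=11: →10(W) only, which is W, so L
n=12: →9(L), so W
n=13: →12(W) only, which is W, so L
n=14: →7(L), so W
n=15: →5(L), so W
n=16: →8(W), 12(W), 14(W), 15(W) — all W, so L
n=17: →16(L), so W
n=18: →9(L), so W
n=19: →18(W) only, which is W, so L
n=20: →16(L), so W
n=21: →7(L), so W
n=22: →11(L), so W
n=23: →22(W) only, which is W, so L
n=24: →16(L), so W
n=25: →20(W), 24(W) — all W, so L
n=26: →13(L), so W
n=27: →9(L), so W
n=28: →14(W), 21(W), 24(W), 26(W), 27(W) — all W, so L
n=29: →28(L), so W
n=30: →25(L), so W
n=31: →30(W) only, which is W, so L
n=32: →16(L), so W
L entries with 0 ≤ n ≤ 32: n = 0, 2, 5, 7, 9, 11, 13, 16, 19, 23, 25, 28, 31; that makes 13.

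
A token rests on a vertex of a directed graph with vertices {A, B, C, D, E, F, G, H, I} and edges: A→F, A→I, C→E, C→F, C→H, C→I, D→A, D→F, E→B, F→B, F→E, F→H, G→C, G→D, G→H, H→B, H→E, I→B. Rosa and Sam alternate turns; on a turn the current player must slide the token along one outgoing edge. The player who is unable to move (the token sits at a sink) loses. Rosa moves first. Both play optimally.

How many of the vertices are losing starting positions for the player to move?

3

Label each position W (a win for the player to move) or L (a loss). A position with no legal move is L; any other position is W exactly when some move reaches an L, and L when every move reaches a W.
Every edge goes from a vertex to one that appears earlier in the order B, E, H, I, F, A, D, C, G, so processing vertices in that order labels each vertex after all of its successors.
B: no outgoing edge → L
E: →B(L), so W
H: →B(L), so W
I: →B(L), so W
F: →B(L), so W
A: →F(W), I(W) — all W, so L
D: →A(L), so W
C: →F(W), I(W), H(W), E(W) — all W, so L
G: →C(L), so W
The L vertices are A, B, C; that is 3 in all.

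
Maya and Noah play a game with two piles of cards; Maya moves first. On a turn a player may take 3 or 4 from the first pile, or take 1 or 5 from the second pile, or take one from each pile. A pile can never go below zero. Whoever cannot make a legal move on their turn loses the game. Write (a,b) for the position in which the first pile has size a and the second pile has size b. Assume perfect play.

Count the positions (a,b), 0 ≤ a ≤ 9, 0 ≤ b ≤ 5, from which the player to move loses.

Compute win/loss labels from the base case upward. A position with no move is L. Any other position is W if it can reach an L in one move, else L.
Every move lowers a or b (never raises either), so fill the grid row by row in increasing a, and left to right within a row: each cell's successors are then already labelled.
      b=0  b=1  b=2  b=3  b=4  b=5
a=0:    L    W    L    W    L    W
a=1:    L    W    L    W    L    W
a=2:    L    W    L    W    L    W
a=3:    W    W    W    W    W    W
a=4:    W    L    W    L    W    L
a=5:    W    L    W    L    W    L
a=6:    W    L    W    L    W    L
a=7:    L    W    W    W    W    W
a=8:    L    W    L    W    L    W
a=9:    L    W    L    W    L    W
Cells with no legal move (terminal, hence L): (0,0), (1,0), (2,0).
The remaining L cells, each justified by listing all of its moves:
(0,2): the only move is to (0,1)(W), a W ⇒ L
(0,4): the only move is to (0,3)(W), a W ⇒ L
(1,2): moves to (1,1)(W), (0,1)(W); every one is W ⇒ L
(1,4): moves to (1,3)(W), (0,3)(W); every one is W ⇒ L
(2,2): moves to (2,1)(W), (1,1)(W); every one is W ⇒ L
(2,4): moves to (2,3)(W), (1,3)(W); every one is W ⇒ L
(4,1): moves to (1,1)(W), (0,1)(W), (4,0)(W), (3,0)(W); every one is W ⇒ L
(4,3): moves to (1,3)(W), (0,3)(W), (4,2)(W), (3,2)(W); every one is W ⇒ L
(4,5): moves to (1,5)(W), (0,5)(W), (4,4)(W), (4,0)(W), (3,4)(W); every one is W ⇒ L
(5,1): moves to (2,1)(W), (1,1)(W), (5,0)(W), (4,0)(W); every one is W ⇒ L
(5,3): moves to (2,3)(W), (1,3)(W), (5,2)(W), (4,2)(W); every one is W ⇒ L
(5,5): moves to (2,5)(W), (1,5)(W), (5,4)(W), (5,0)(W), (4,4)(W); every one is W ⇒ L
(6,1): moves to (3,1)(W), (2,1)(W), (6,0)(W), (5,0)(W); every one is W ⇒ L
(6,3): moves to (3,3)(W), (2,3)(W), (6,2)(W), (5,2)(W); every one is W ⇒ L
(6,5): moves to (3,5)(W), (2,5)(W), (6,4)(W), (6,0)(W), (5,4)(W); every one is W ⇒ L
(7,0): moves to (4,0)(W), (3,0)(W); every one is W ⇒ L
(8,0): moves to (5,0)(W), (4,0)(W); every one is W ⇒ L
(8,2): moves to (5,2)(W), (4,2)(W), (8,1)(W), (7,1)(W); every one is W ⇒ L
(8,4): moves to (5,4)(W), (4,4)(W), (8,3)(W), (7,3)(W); every one is W ⇒ L
(9,0): moves to (6,0)(W), (5,0)(W); every one is W ⇒ L
(9,2): moves to (6,2)(W), (5,2)(W), (9,1)(W), (8,1)(W); every one is W ⇒ L
(9,4): moves to (6,4)(W), (5,4)(W), (9,3)(W), (8,3)(W); every one is W ⇒ L
Every other cell has at least one move into one of the L cells above, so it is W.
L cells per row: a=0: 3, a=1: 3, a=2: 3, a=3: 0, a=4: 3, a=5: 3, a=6: 3, a=7: 1, a=8: 3, a=9: 3; total 25.

25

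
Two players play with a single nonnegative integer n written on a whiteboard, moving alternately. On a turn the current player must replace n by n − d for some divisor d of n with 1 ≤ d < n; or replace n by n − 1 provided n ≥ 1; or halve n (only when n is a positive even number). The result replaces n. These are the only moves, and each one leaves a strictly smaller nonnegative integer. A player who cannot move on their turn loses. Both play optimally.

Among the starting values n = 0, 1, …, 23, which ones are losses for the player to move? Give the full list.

0, 2, 5, 7, 9, 11, 13, 15, 17, 19, 21, 23

Work bottom-up. With no move the player to move loses. Otherwise the position is W if at least one move leads to an L position for the opponent, and L if every move leads to a W.
n=0: no move → L
n=1: can move to 0, which is L ⇒ W
n=2: the only move is to 1(W), a W ⇒ L
n=3: can move to 2, which is L ⇒ W
n=4: can move to 2, which is L ⇒ W
n=5: the only move is to 4(W), a W ⇒ L
n=6: can move to 5, which is L ⇒ W
n=7: the only move is to 6(W), a W ⇒ L
n=8: can move to 7, which is L ⇒ W
n=9: moves to 6(W), 8(W); every one is W ⇒ L
n=10: can move to 5, which is L ⇒ W
n=11: the only move is to 10(W), a W ⇒ L
n=12: can move to 9, which is L ⇒ W
n=13: the only move is to 12(W), a W ⇒ L
n=14: can move to 7, which is L ⇒ W
n=15: moves to 10(W), 12(W), 14(W); every one is W ⇒ L
n=16: can move to 15, which is L ⇒ W
n=17: the only move is to 16(W), a W ⇒ L
n=18: can move to 9, which is L ⇒ W
n=19: the only move is to 18(W), a W ⇒ L
n=20: can move to 15, which is L ⇒ W
n=21: moves to 14(W), 18(W), 20(W); every one is W ⇒ L
n=22: can move to 11, which is L ⇒ W
n=23: the only move is to 22(W), a W ⇒ L
Reading off the rows marked L gives the requested list; there are 12 such values of n.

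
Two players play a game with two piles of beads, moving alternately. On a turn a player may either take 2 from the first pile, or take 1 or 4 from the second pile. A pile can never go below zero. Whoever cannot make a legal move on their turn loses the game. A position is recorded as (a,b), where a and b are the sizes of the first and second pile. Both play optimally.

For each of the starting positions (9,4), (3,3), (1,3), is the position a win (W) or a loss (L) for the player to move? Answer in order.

Label each position W (a win for the player to move) or L (a loss). A position with no legal move is L; any other position is W exactly when some move reaches an L, and L when every move reaches a W.
No move ever increases a pile, so every position that can arise here has a ≤ 9 and b ≤ 4; it is enough to label the cells with 0 ≤ a ≤ 9 and 0 ≤ b ≤ 4.
Every move lowers a or b (never raises either), so fill the grid row by row in increasing a, and left to right within a row: each cell's successors are then already labelled.
      b=0  b=1  b=2  b=3  b=4
a=0:    L    W    L    W    W
a=1:    L    W    L    W    W
a=2:    W    L    W    L    W
a=3:    W    L    W    L    W
a=4:    L    W    L    W    W
a=5:    L    W    L    W    W
a=6:    W    L    W    L    W
a=7:    W    L    W    L    W
a=8:    L    W    L    W    W
a=9:    L    W    L    W    W
Cells with no legal move (terminal, hence L): (0,0), (1,0).
The remaining L cells, each justified by listing all of its moves:
(0,2): the only move is to (0,1)(W), a W ⇒ L
(1,2): the only move is to (1,1)(W), a W ⇒ L
(2,1): moves to (0,1)(W), (2,0)(W); every one is W ⇒ L
(2,3): moves to (0,3)(W), (2,2)(W); every one is W ⇒ L
(3,1): moves to (1,1)(W), (3,0)(W); every one is W ⇒ L
(3,3): moves to (1,3)(W), (3,2)(W); every one is W ⇒ L
(4,0): the only move is to (2,0)(W), a W ⇒ L
(4,2): moves to (2,2)(W), (4,1)(W); every one is W ⇒ L
(5,0): the only move is to (3,0)(W), a W ⇒ L
(5,2): moves to (3,2)(W), (5,1)(W); every one is W ⇒ L
(6,1): moves to (4,1)(W), (6,0)(W); every one is W ⇒ L
(6,3): moves to (4,3)(W), (6,2)(W); every one is W ⇒ L
(7,1): moves to (5,1)(W), (7,0)(W); every one is W ⇒ L
(7,3): moves to (5,3)(W), (7,2)(W); every one is W ⇒ L
(8,0): the only move is to (6,0)(W), a W ⇒ L
(8,2): moves to (6,2)(W), (8,1)(W); every one is W ⇒ L
(9,0): the only move is to (7,0)(W), a W ⇒ L
(9,2): moves to (7,2)(W), (9,1)(W); every one is W ⇒ L
Every other cell has at least one move into one of the L cells above, so it is W.
(9,4): the move to (9,0) reaches an L cell, so W
(3,3): one of the L cells justified above, so L
(1,3): the move to (1,2) reaches an L cell, so W

(9,4): W, (3,3): L, (1,3): W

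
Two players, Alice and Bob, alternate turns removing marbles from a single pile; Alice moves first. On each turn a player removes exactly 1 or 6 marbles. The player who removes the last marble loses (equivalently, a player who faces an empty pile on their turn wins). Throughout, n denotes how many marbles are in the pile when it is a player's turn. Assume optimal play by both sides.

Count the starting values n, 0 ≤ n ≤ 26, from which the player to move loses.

12

Build the W/L table. Terminal = W. A non-terminal position is W if it has a move to some L; otherwise it is L.
n=0: no move; the opponent has just taken the last marble and therefore loses → W
n=1: the only move is to 0(W), a W ⇒ L
n=2: can move to 1, which is L ⇒ W
n=3: the only move is to 2(W), a W ⇒ L
n=4: can move to 3, which is L ⇒ W
n=5: the only move is to 4(W), a W ⇒ L
n=6: can move to 5, which is L ⇒ W
n=7: can move to 1, which is L ⇒ W
n=8: moves to 7(W), 2(W); every one is W ⇒ L
n=9: can move to 8, which is L ⇒ W
n=10: moves to 9(W), 4(W); every one is W ⇒ L
n=11: can move to 10, which is L ⇒ W
n=12: moves to 11(W), 6(W); every one is W ⇒ L
n=13: can move to 12, which is L ⇒ W
n=14: can move to 8, which is L ⇒ W
n=15: moves to 14(W), 9(W); every one is W ⇒ L
n=16: can move to 15, which is L ⇒ W
n=17: moves to 16(W), 11(W); every one is W ⇒ L
n=18: can move to 17, which is L ⇒ W
n=19: moves to 18(W), 13(W); every one is W ⇒ L
n=20: can move to 19, which is L ⇒ W
n=21: can move to 15, which is L ⇒ W
n=22: moves to 21(W), 16(W); every one is W ⇒ L
n=23: can move to 22, which is L ⇒ W
n=24: moves to 23(W), 18(W); every one is W ⇒ L
n=25: can move to 24, which is L ⇒ W
n=26: moves to 25(W), 20(W); every one is W ⇒ L
L entries with 0 ≤ n ≤ 26: n = 1, 3, 5, 8, 10, 12, 15, 17, 19, 22, 24, 26; that makes 12.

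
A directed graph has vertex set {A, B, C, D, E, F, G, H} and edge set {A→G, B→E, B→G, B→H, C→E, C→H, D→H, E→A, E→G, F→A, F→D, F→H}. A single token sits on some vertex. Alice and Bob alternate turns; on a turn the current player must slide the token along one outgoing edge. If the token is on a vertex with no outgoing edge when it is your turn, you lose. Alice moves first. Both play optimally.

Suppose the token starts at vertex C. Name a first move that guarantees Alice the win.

Classify positions by backward induction: terminal positions (no move available) are L. From any other position, the mover wins iff some move reaches an L.
Every edge goes from a vertex to one that appears earlier in the order G, H, D, A, F, E, B, C, so processing vertices in that order labels each vertex after all of its successors.
G: no outgoing edge → L
H: no outgoing edge → L
D: →H(L), so W
A: →G(L), so W
F: →H(L), so W
E: →G(L), so W
B: →H(L), so W
C: →H(L), so W
From C, the L positions reachable in one move are: H.

Move to H.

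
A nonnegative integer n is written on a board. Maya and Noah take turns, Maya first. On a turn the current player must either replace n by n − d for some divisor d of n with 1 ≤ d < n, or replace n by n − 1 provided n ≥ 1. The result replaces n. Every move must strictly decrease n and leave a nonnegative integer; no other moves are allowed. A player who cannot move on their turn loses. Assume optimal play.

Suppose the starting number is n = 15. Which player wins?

Noah wins.

Work bottom-up. With no move the player to move loses. Otherwise the position is W if at least one move leads to an L position for the opponent, and L if every move leads to a W.
n=0: no move → L
n=1: can move to 0, which is L ⇒ W
n=2: the only move is to 1(W), a W ⇒ L
n=3: can move to 2, which is L ⇒ W
n=4: can move to 2, which is L ⇒ W
n=5: the only move is to 4(W), a W ⇒ L
n=6: can move to 5, which is L ⇒ W
n=7: the only move is to 6(W), a W ⇒ L
n=8: can move to 7, which is L ⇒ W
n=9: moves to 6(W), 8(W); every one is W ⇒ L
n=10: can move to 5, which is L ⇒ W
n=11: the only move is to 10(W), a W ⇒ L
n=12: can move to 9, which is L ⇒ W
n=13: the only move is to 12(W), a W ⇒ L
n=14: can move to 7, which is L ⇒ W
n=15: moves to 10(W), 12(W), 14(W); every one is W ⇒ L
Every move from 15 reaches a W position, so the mover loses.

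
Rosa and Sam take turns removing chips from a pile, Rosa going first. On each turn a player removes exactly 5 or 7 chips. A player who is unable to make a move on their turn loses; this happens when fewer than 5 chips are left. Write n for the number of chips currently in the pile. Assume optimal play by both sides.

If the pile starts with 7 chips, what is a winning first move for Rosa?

Compute win/loss labels from the base case upward. A position with no move is L. Any other position is W if it can reach an L in one move, else L.
n=0: no move → L
n=1: no move → L
n=2: no move → L
n=3: no move → L
n=4: no move → L
n=5: can move to 0, which is L ⇒ W
n=6: can move to 1, which is L ⇒ W
n=7: can move to 2, which is L ⇒ W
From 7, the L positions reachable in one move are: 2, 0. Any move reaching one of these is winning.

Remove 5, leaving 2.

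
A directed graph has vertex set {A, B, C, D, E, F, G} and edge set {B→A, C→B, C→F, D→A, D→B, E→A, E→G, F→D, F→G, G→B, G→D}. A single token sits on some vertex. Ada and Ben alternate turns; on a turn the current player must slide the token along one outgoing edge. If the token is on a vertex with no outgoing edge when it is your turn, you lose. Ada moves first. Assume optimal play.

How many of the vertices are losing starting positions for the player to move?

Build the W/L table. Terminal = L. A non-terminal position is W if it has a move to some L; otherwise it is L.
Every edge goes from a vertex to one that appears earlier in the order A, B, D, G, E, F, C, so processing vertices in that order labels each vertex after all of its successors.
A: no outgoing edge → L
B: reaches L-position A → W
D: reaches L-position A → W
G: only reaches D(W), B(W), all W → L
E: reaches L-position G → W
F: reaches L-position G → W
C: only reaches F(W), B(W), all W → L
The L vertices are A, C, G; that is 3 in all.

3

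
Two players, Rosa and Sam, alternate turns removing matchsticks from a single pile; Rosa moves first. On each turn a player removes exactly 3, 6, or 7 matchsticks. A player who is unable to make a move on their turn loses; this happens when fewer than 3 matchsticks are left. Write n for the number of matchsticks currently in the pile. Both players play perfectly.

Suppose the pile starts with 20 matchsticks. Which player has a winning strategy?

Sam wins.

Use the standard recursion: the mover loses at a terminal position; elsewhere, the mover wins exactly when some move hands the opponent an L position.
n=0: no move → L
n=1: no move → L
n=2: no move → L
n=3: can move to 0, which is L ⇒ W
n=4: can move to 1, which is L ⇒ W
n=5: can move to 2, which is L ⇒ W
n=6: can move to 0, which is L ⇒ W
n=7: can move to 1, which is L ⇒ W
n=8: can move to 2, which is L ⇒ W
n=9: can move to 2, which is L ⇒ W
n=10: moves to 7(W), 4(W), 3(W); every one is W ⇒ L
n=11: moves to 8(W), 5(W), 4(W); every one is W ⇒ L
n=12: moves to 9(W), 6(W), 5(W); every one is W ⇒ L
n=13: can move to 10, which is L ⇒ W
n=14: can move to 11, which is L ⇒ W
n=15: can move to 12, which is L ⇒ W
n=16: can move to 10, which is L ⇒ W
n=17: can move to 11, which is L ⇒ W
n=18: can move to 12, which is L ⇒ W
n=19: can move to 12, which is L ⇒ W
n=20: moves to 17(W), 14(W), 13(W); every one is W ⇒ L
Every move from 20 reaches a W position, so the mover loses.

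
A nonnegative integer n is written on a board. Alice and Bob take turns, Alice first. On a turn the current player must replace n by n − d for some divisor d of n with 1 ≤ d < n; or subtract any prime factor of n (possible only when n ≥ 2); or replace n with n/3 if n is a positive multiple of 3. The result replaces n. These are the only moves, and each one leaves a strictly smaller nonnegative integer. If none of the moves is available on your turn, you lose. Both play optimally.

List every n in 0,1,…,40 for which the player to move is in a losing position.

0, 1, 4, 9, 14, 20, 26, 32, 35, 38

Use the standard recursion: the mover loses at a terminal position; elsewhere, the mover wins exactly when some move hands the opponent an L position.
n=0: no move → L
n=1: no move → L
n=2: W (go to 0, an L position)
n=3: W (go to 0, an L position)
n=4: L (options 2(W), 3(W) are all W)
n=5: W (go to 0, an L position)
n=6: W (go to 4, an L position)
n=7: W (go to 0, an L position)
n=8: W (go to 4, an L position)
n=9: L (options 3(W), 6(W), 8(W) are all W)
n=10: W (go to 9, an L position)
n=11: W (go to 0, an L position)
n=12: W (go to 4, an L position)
n=13: W (go to 0, an L position)
n=14: L (options 7(W), 12(W), 13(W) are all W)
n=15: W (go to 14, an L position)
n=16: W (go to 14, an L position)
n=17: W (go to 0, an L position)
n=18: W (go to 9, an L position)
n=19: W (go to 0, an L position)
n=20: L (options 10(W), 15(W), 16(W), 18(W), 19(W) are all W)
n=21: W (go to 14, an L position)
n=22: W (go to 20, an L position)
n=23: W (go to 0, an L position)
n=24: W (go to 20, an L position)
n=25: W (go to 20, an L position)
n=26: L (options 13(W), 24(W), 25(W) are all W)
n=27: W (go to 9, an L position)
n=28: W (go to 14, an L position)
n=29: W (go to 0, an L position)
n=30: W (go to 20, an L position)
n=31: W (go to 0, an L position)
n=32: L (options 16(W), 24(W), 28(W), 30(W), 31(W) are all W)
n=33: W (go to 32, an L position)
n=34: W (go to 32, an L position)
n=35: L (options 28(W), 30(W), 34(W) are all W)
n=36: W (go to 32, an L position)
n=37: W (go to 0, an L position)
n=38: L (options 19(W), 36(W), 37(W) are all W)
n=39: W (go to 26, an L position)
n=40: W (go to 20, an L position)
Reading off the rows marked L gives the requested list; there are 10 such values of n.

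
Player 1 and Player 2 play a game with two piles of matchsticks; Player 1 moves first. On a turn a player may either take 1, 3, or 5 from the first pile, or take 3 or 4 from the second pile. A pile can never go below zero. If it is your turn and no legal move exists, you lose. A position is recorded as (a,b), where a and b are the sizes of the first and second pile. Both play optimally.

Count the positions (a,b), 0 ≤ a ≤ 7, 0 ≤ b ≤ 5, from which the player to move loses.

Compute win/loss labels from the base case upward. A position with no move is L. Any other position is W if it can reach an L in one move, else L.
Every move lowers a or b (never raises either), so fill the grid row by row in increasing a, and left to right within a row: each cell's successors are then already labelled.
      b=0  b=1  b=2  b=3  b=4  b=5
a=0:    L    L    L    W    W    W
a=1:    W    W    W    L    L    L
a=2:    L    L    L    W    W    W
a=3:    W    W    W    L    L    L
a=4:    L    L    L    W    W    W
a=5:    W    W    W    L    L    L
a=6:    L    L    L    W    W    W
a=7:    W    W    W    L    L    L
Cells with no legal move (terminal, hence L): (0,0), (0,1), (0,2).
The remaining L cells, each justified by listing all of its moves:
(1,3): only reaches (0,3)(W), (1,0)(W), all W → L
(1,4): only reaches (0,4)(W), (1,1)(W), (1,0)(W), all W → L
(1,5): only reaches (0,5)(W), (1,2)(W), (1,1)(W), all W → L
(2,0): only reaches (1,0)(W), which is W → L
(2,1): only reaches (1,1)(W), which is W → L
(2,2): only reaches (1,2)(W), which is W → L
(3,3): only reaches (2,3)(W), (0,3)(W), (3,0)(W), all W → L
(3,4): only reaches (2,4)(W), (0,4)(W), (3,1)(W), (3,0)(W), all W → L
(3,5): only reaches (2,5)(W), (0,5)(W), (3,2)(W), (3,1)(W), all W → L
(4,0): only reaches (3,0)(W), (1,0)(W), all W → L
(4,1): only reaches (3,1)(W), (1,1)(W), all W → L
(4,2): only reaches (3,2)(W), (1,2)(W), all W → L
(5,3): only reaches (4,3)(W), (2,3)(W), (0,3)(W), (5,0)(W), all W → L
(5,4): only reaches (4,4)(W), (2,4)(W), (0,4)(W), (5,1)(W), (5,0)(W), all W → L
(5,5): only reaches (4,5)(W), (2,5)(W), (0,5)(W), (5,2)(W), (5,1)(W), all W → L
(6,0): only reaches (5,0)(W), (3,0)(W), (1,0)(W), all W → L
(6,1): only reaches (5,1)(W), (3,1)(W), (1,1)(W), all W → L
(6,2): only reaches (5,2)(W), (3,2)(W), (1,2)(W), all W → L
(7,3): only reaches (6,3)(W), (4,3)(W), (2,3)(W), (7,0)(W), all W → L
(7,4): only reaches (6,4)(W), (4,4)(W), (2,4)(W), (7,1)(W), (7,0)(W), all W → L
(7,5): only reaches (6,5)(W), (4,5)(W), (2,5)(W), (7,2)(W), (7,1)(W), all W → L
Every other cell has at least one move into one of the L cells above, so it is W.
L cells per row: a=0: 3, a=1: 3, a=2: 3, a=3: 3, a=4: 3, a=5: 3, a=6: 3, a=7: 3; total 24.

24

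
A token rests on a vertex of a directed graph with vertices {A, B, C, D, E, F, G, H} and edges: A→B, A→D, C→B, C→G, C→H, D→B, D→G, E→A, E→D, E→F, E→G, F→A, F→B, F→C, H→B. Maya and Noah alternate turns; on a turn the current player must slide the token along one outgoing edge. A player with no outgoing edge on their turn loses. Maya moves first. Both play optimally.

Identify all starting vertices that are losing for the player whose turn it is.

Work bottom-up. With no move the player to move loses. Otherwise the position is W if at least one move leads to an L position for the opponent, and L if every move leads to a W.
Every edge goes from a vertex to one that appears earlier in the order B, G, D, A, H, C, F, E, so processing vertices in that order labels each vertex after all of its successors.
B: no outgoing edge → L
G: no outgoing edge → L
D: W (go to G, an L position)
A: W (go to B, an L position)
H: W (go to B, an L position)
C: W (go to G, an L position)
F: W (go to B, an L position)
E: W (go to G, an L position)
The losing starting vertices are exactly the entries labelled L in this table (2 of them).

B, G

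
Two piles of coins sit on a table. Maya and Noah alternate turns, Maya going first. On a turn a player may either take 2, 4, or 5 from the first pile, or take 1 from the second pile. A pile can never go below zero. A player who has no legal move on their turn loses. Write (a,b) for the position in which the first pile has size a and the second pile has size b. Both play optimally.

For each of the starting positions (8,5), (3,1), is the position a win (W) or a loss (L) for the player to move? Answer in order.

(8,5): W, (3,1): L

Build the W/L table. Terminal = L. A non-terminal position is W if it has a move to some L; otherwise it is L.
No move ever increases a pile, so every position that can arise here has a ≤ 8 and b ≤ 5; it is enough to label the cells with 0 ≤ a ≤ 8 and 0 ≤ b ≤ 5.
Every move lowers a or b (never raises either), so fill the grid row by row in increasing a, and left to right within a row: each cell's successors are then already labelled.
      b=0  b=1  b=2  b=3  b=4  b=5
a=0:    L    W    L    W    L    W
a=1:    L    W    L    W    L    W
a=2:    W    L    W    L    W    L
a=3:    W    L    W    L    W    L
a=4:    W    W    W    W    W    W
a=5:    W    W    W    W    W    W
a=6:    W    W    W    W    W    W
a=7:    L    W    L    W    L    W
a=8:    L    W    L    W    L    W
Cells with no legal move (terminal, hence L): (0,0), (1,0).
The remaining L cells, each justified by listing all of its moves:
(0,2): only reaches (0,1)(W), which is W → L
(0,4): only reaches (0,3)(W), which is W → L
(1,2): only reaches (1,1)(W), which is W → L
(1,4): only reaches (1,3)(W), which is W → L
(2,1): only reaches (0,1)(W), (2,0)(W), all W → L
(2,3): only reaches (0,3)(W), (2,2)(W), all W → L
(2,5): only reaches (0,5)(W), (2,4)(W), all W → L
(3,1): only reaches (1,1)(W), (3,0)(W), all W → L
(3,3): only reaches (1,3)(W), (3,2)(W), all W → L
(3,5): only reaches (1,5)(W), (3,4)(W), all W → L
(7,0): only reaches (5,0)(W), (3,0)(W), (2,0)(W), all W → L
(7,2): only reaches (5,2)(W), (3,2)(W), (2,2)(W), (7,1)(W), all W → L
(7,4): only reaches (5,4)(W), (3,4)(W), (2,4)(W), (7,3)(W), all W → L
(8,0): only reaches (6,0)(W), (4,0)(W), (3,0)(W), all W → L
(8,2): only reaches (6,2)(W), (4,2)(W), (3,2)(W), (8,1)(W), all W → L
(8,4): only reaches (6,4)(W), (4,4)(W), (3,4)(W), (8,3)(W), all W → L
Every other cell has at least one move into one of the L cells above, so it is W.
(8,5): the move to (3,5) reaches an L cell, so W
(3,1): one of the L cells justified above, so L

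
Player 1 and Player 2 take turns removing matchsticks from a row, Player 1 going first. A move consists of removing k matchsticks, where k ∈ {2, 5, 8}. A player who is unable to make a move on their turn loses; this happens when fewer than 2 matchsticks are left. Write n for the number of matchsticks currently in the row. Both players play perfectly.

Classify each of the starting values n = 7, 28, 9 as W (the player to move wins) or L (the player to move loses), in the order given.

7: L, 28: W, 9: W

Build the W/L table. Terminal = L. A non-terminal position is W if it has a move to some L; otherwise it is L.
n=0: no move → L
n=1: no move → L
n=2: →0(L), so W
n=3: →1(L), so W
n=4: →2(W) only, which is W, so L
n=5: →0(L), so W
n=6: →4(L), so W
n=7: →5(W), 2(W) — all W, so L
n=8: →0(L), so W
n=9: →7(L), so W
n=10: →8(W), 5(W), 2(W) — all W, so L
n=11: →9(W), 6(W), 3(W) — all W, so L
n=12: →10(L), so W
n=13: →11(L), so W
n=14: →12(W), 9(W), 6(W) — all W, so L
n=15: →10(L), so W
n=16: →14(L), so W
n=17: →15(W), 12(W), 9(W) — all W, so L
n=18: →10(L), so W
n=19: →17(L), so W
n=20: →18(W), 15(W), 12(W) — all W, so L
n=21: →19(W), 16(W), 13(W) — all W, so L
n=22: →20(L), so W
n=23: →21(L), so W
n=24: →22(W), 19(W), 16(W) — all W, so L
n=25: →20(L), so W
n=26: →24(L), so W
n=27: →25(W), 22(W), 19(W) — all W, so L
n=28: →20(L), so W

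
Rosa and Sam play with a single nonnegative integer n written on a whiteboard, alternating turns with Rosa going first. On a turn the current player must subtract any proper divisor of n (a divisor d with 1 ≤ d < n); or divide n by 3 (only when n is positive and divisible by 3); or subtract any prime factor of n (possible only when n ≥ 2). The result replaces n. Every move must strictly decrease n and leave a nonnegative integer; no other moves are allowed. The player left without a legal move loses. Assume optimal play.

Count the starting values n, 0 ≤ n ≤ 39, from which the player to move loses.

10

Positions with no move are L. A position that does have a move is losing for the player to move precisely when every available move leads to a winning position for the opponent. Fill in the labels:
n=0: no move → L
n=1: no move → L
n=2: reaches L-position 0 → W
n=3: reaches L-position 0 → W
n=4: only reaches 2(W), 3(W), all W → L
n=5: reaches L-position 0 → W
n=6: reaches L-position 4 → W
n=7: reaches L-position 0 → W
n=8: reaches L-position 4 → W
n=9: only reaches 3(W), 6(W), 8(W), all W → L
n=10: reaches L-position 9 → W
n=11: reaches L-position 0 → W
n=12: reaches L-position 4 → W
n=13: reaches L-position 0 → W
n=14: only reaches 7(W), 12(W), 13(W), all W → L
n=15: reaches L-position 14 → W
n=16: reaches L-position 14 → W
n=17: reaches L-position 0 → W
n=18: reaches L-position 9 → W
n=19: reaches L-position 0 → W
n=20: only reaches 10(W), 15(W), 16(W), 18(W), 19(W), all W → L
n=21: reaches L-position 14 → W
n=22: reaches L-position 20 → W
n=23: reaches L-position 0 → W
n=24: reaches L-position 20 → W
n=25: reaches L-position 20 → W
n=26: only reaches 13(W), 24(W), 25(W), all W → L
n=27: reaches L-position 9 → W
n=28: reaches L-position 14 → W
n=29: reaches L-position 0 → W
n=30: reaches L-position 20 → W
n=31: reaches L-position 0 → W
n=32: only reaches 16(W), 24(W), 28(W), 30(W), 31(W), all W → L
n=33: reaches L-position 32 → W
n=34: reaches L-position 32 → W
n=35: only reaches 28(W), 30(W), 34(W), all W → L
n=36: reaches L-position 32 → W
n=37: reaches L-position 0 → W
n=38: only reaches 19(W), 36(W), 37(W), all W → L
n=39: reaches L-position 26 → W
L entries with 0 ≤ n ≤ 39: n = 0, 1, 4, 9, 14, 20, 26, 32, 35, 38; that makes 10.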